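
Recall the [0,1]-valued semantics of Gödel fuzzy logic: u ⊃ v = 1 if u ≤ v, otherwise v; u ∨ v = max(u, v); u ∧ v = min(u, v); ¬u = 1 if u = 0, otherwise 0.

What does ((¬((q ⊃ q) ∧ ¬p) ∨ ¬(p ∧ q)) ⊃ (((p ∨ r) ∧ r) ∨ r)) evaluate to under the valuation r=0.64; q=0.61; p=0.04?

(q ⊃ q): 0.61 ≤ 0.61, so result = 1
¬p: Gödel ¬ of 0.04 = 0 (operand ≠ 0)
((q ⊃ q) ∧ ¬p) = min(1, 0) = 0
¬((q ⊃ q) ∧ ¬p): Gödel ¬ of 0 = 1 (operand is 0)
(p ∧ q) = min(0.04, 0.61) = 0.04
¬(p ∧ q): Gödel ¬ of 0.04 = 0 (operand ≠ 0)
(¬((q ⊃ q) ∧ ¬p) ∨ ¬(p ∧ q)) = max(1, 0) = 1
(p ∨ r) = max(0.04, 0.64) = 0.64
((p ∨ r) ∧ r) = min(0.64, 0.64) = 0.64
(((p ∨ r) ∧ r) ∨ r) = max(0.64, 0.64) = 0.64
((¬((q ⊃ q) ∧ ¬p) ∨ ¬(p ∧ q)) ⊃ (((p ∨ r) ∧ r) ∨ r)): 1 > 0.64, so result = 0.64

0.64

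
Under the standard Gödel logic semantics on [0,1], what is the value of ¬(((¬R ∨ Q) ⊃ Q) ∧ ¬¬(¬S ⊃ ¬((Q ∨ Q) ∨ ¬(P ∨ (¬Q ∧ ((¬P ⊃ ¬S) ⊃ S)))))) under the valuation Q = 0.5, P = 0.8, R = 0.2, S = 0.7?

¬R: Gödel ¬ of 0.2 = 0 (operand ≠ 0)
(¬R ∨ Q) = max(0, 0.5) = 0.5
((¬R ∨ Q) ⊃ Q): 0.5 ≤ 0.5, so result = 1
¬S: Gödel ¬ of 0.7 = 0 (operand ≠ 0)
(Q ∨ Q) = max(0.5, 0.5) = 0.5
¬Q: Gödel ¬ of 0.5 = 0 (operand ≠ 0)
¬P: Gödel ¬ of 0.8 = 0 (operand ≠ 0)
¬S: Gödel ¬ of 0.7 = 0 (operand ≠ 0)
(¬P ⊃ ¬S): 0 ≤ 0, so result = 1
((¬P ⊃ ¬S) ⊃ S): 1 > 0.7, so result = 0.7
(¬Q ∧ ((¬P ⊃ ¬S) ⊃ S)) = min(0, 0.7) = 0
(P ∨ (¬Q ∧ ((¬P ⊃ ¬S) ⊃ S))) = max(0.8, 0) = 0.8
¬(P ∨ (¬Q ∧ ((¬P ⊃ ¬S) ⊃ S))): Gödel ¬ of 0.8 = 0 (operand ≠ 0)
((Q ∨ Q) ∨ ¬(P ∨ (¬Q ∧ ((¬P ⊃ ¬S) ⊃ S)))) = max(0.5, 0) = 0.5
¬((Q ∨ Q) ∨ ¬(P ∨ (¬Q ∧ ((¬P ⊃ ¬S) ⊃ S)))): Gödel ¬ of 0.5 = 0 (operand ≠ 0)
(¬S ⊃ ¬((Q ∨ Q) ∨ ¬(P ∨ (¬Q ∧ ((¬P ⊃ ¬S) ⊃ S))))): 0 ≤ 0, so result = 1
¬(¬S ⊃ ¬((Q ∨ Q) ∨ ¬(P ∨ (¬Q ∧ ((¬P ⊃ ¬S) ⊃ S))))): Gödel ¬ of 1 = 0 (operand ≠ 0)
¬¬(¬S ⊃ ¬((Q ∨ Q) ∨ ¬(P ∨ (¬Q ∧ ((¬P ⊃ ¬S) ⊃ S))))): Gödel ¬ of 0 = 1 (operand is 0)
(((¬R ∨ Q) ⊃ Q) ∧ ¬¬(¬S ⊃ ¬((Q ∨ Q) ∨ ¬(P ∨ (¬Q ∧ ((¬P ⊃ ¬S) ⊃ S)))))) = min(1, 1) = 1
¬(((¬R ∨ Q) ⊃ Q) ∧ ¬¬(¬S ⊃ ¬((Q ∨ Q) ∨ ¬(P ∨ (¬Q ∧ ((¬P ⊃ ¬S) ⊃ S)))))): Gödel ¬ of 1 = 0 (operand ≠ 0)

0.00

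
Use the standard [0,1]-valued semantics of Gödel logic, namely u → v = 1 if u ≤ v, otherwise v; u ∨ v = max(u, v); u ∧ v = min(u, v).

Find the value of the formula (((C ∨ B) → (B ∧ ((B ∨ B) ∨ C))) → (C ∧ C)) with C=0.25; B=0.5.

0.25

(C ∨ B) = max(0.25, 0.5) = 0.5
(B ∨ B) = max(0.5, 0.5) = 0.5
((B ∨ B) ∨ C) = max(0.5, 0.25) = 0.5
(B ∧ ((B ∨ B) ∨ C)) = min(0.5, 0.5) = 0.5
((C ∨ B) → (B ∧ ((B ∨ B) ∨ C))): 0.5 ≤ 0.5, so result = 1
(C ∧ C) = min(0.25, 0.25) = 0.25
(((C ∨ B) → (B ∧ ((B ∨ B) ∨ C))) → (C ∧ C)): 1 > 0.25, so result = 0.25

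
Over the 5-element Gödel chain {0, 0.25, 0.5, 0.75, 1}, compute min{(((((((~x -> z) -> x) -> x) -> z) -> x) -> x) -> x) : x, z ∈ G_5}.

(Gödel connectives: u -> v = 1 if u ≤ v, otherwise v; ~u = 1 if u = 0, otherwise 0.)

0.00

The minimum is attained at x = 0, z = 0:
  ~x: Gödel ¬ of 0 = 1 (operand is 0)
  (~x -> z): 1 > 0, so result = 0
  ((~x -> z) -> x): 0 ≤ 0, so result = 1
  (((~x -> z) -> x) -> x): 1 > 0, so result = 0
  ((((~x -> z) -> x) -> x) -> z): 0 ≤ 0, so result = 1
  (((((~x -> z) -> x) -> x) -> z) -> x): 1 > 0, so result = 0
  ((((((~x -> z) -> x) -> x) -> z) -> x) -> x): 0 ≤ 0, so result = 1
  (((((((~x -> z) -> x) -> x) -> z) -> x) -> x) -> x): 1 > 0, so result = 0
Checking all 25 assignments confirms none give a value below 0.00.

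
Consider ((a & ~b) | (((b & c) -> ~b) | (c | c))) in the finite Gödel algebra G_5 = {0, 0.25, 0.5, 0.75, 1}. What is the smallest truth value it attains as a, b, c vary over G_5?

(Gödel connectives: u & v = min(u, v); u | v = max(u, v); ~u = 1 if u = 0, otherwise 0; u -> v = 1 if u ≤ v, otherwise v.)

0.25

The minimum is attained at a = 0, b = 0.25, c = 0.25:
  ~b: Gödel ¬ of 0.25 = 0 (operand ≠ 0)
  (a & ~b) = min(0, 0) = 0
  (b & c) = min(0.25, 0.25) = 0.25
  ~b: Gödel ¬ of 0.25 = 0 (operand ≠ 0)
  ((b & c) -> ~b): 0.25 > 0, so result = 0
  (c | c) = max(0.25, 0.25) = 0.25
  (((b & c) -> ~b) | (c | c)) = max(0, 0.25) = 0.25
  ((a & ~b) | (((b & c) -> ~b) | (c | c))) = max(0, 0.25) = 0.25
Checking all 125 assignments confirms none give a value below 0.25.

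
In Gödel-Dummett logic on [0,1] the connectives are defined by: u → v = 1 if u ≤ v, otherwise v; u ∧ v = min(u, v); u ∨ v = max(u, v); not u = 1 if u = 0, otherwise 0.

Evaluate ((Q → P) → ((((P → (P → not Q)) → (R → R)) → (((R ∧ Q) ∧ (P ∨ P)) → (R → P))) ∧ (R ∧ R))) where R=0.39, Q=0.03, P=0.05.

0.39

(Q → P): 0.03 ≤ 0.05, so result = 1
not Q: Gödel ¬ of 0.03 = 0 (operand ≠ 0)
(P → not Q): 0.05 > 0, so result = 0
(P → (P → not Q)): 0.05 > 0, so result = 0
(R → R): 0.39 ≤ 0.39, so result = 1
((P → (P → not Q)) → (R → R)): 0 ≤ 1, so result = 1
(R ∧ Q) = min(0.39, 0.03) = 0.03
(P ∨ P) = max(0.05, 0.05) = 0.05
((R ∧ Q) ∧ (P ∨ P)) = min(0.03, 0.05) = 0.03
(R → P): 0.39 > 0.05, so result = 0.05
(((R ∧ Q) ∧ (P ∨ P)) → (R → P)): 0.03 ≤ 0.05, so result = 1
(((P → (P → not Q)) → (R → R)) → (((R ∧ Q) ∧ (P ∨ P)) → (R → P))): 1 ≤ 1, so result = 1
(R ∧ R) = min(0.39, 0.39) = 0.39
((((P → (P → not Q)) → (R → R)) → (((R ∧ Q) ∧ (P ∨ P)) → (R → P))) ∧ (R ∧ R)) = min(1, 0.39) = 0.39
((Q → P) → ((((P → (P → not Q)) → (R → R)) → (((R ∧ Q) ∧ (P ∨ P)) → (R → P))) ∧ (R ∧ R))): 1 > 0.39, so result = 0.39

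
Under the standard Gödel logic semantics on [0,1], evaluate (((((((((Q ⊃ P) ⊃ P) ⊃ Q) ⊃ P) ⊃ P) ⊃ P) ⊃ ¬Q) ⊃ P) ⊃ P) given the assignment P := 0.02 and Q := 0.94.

(Q ⊃ P): 0.94 > 0.02, so result = 0.02
((Q ⊃ P) ⊃ P): 0.02 ≤ 0.02, so result = 1
(((Q ⊃ P) ⊃ P) ⊃ Q): 1 > 0.94, so result = 0.94
((((Q ⊃ P) ⊃ P) ⊃ Q) ⊃ P): 0.94 > 0.02, so result = 0.02
(((((Q ⊃ P) ⊃ P) ⊃ Q) ⊃ P) ⊃ P): 0.02 ≤ 0.02, so result = 1
((((((Q ⊃ P) ⊃ P) ⊃ Q) ⊃ P) ⊃ P) ⊃ P): 1 > 0.02, so result = 0.02
¬Q: Gödel ¬ of 0.94 = 0 (operand ≠ 0)
(((((((Q ⊃ P) ⊃ P) ⊃ Q) ⊃ P) ⊃ P) ⊃ P) ⊃ ¬Q): 0.02 > 0, so result = 0
((((((((Q ⊃ P) ⊃ P) ⊃ Q) ⊃ P) ⊃ P) ⊃ P) ⊃ ¬Q) ⊃ P): 0 ≤ 0.02, so result = 1
(((((((((Q ⊃ P) ⊃ P) ⊃ Q) ⊃ P) ⊃ P) ⊃ P) ⊃ ¬Q) ⊃ P) ⊃ P): 1 > 0.02, so result = 0.02

0.02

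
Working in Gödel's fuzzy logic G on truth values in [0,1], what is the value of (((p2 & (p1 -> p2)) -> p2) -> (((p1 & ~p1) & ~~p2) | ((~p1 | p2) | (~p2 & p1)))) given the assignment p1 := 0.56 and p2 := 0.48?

(p1 -> p2): 0.56 > 0.48, so result = 0.48
(p2 & (p1 -> p2)) = min(0.48, 0.48) = 0.48
((p2 & (p1 -> p2)) -> p2): 0.48 ≤ 0.48, so result = 1
~p1: Gödel ¬ of 0.56 = 0 (operand ≠ 0)
(p1 & ~p1) = min(0.56, 0) = 0
~p2: Gödel ¬ of 0.48 = 0 (operand ≠ 0)
~~p2: Gödel ¬ of 0 = 1 (operand is 0)
((p1 & ~p1) & ~~p2) = min(0, 1) = 0
~p1: Gödel ¬ of 0.56 = 0 (operand ≠ 0)
(~p1 | p2) = max(0, 0.48) = 0.48
~p2: Gödel ¬ of 0.48 = 0 (operand ≠ 0)
(~p2 & p1) = min(0, 0.56) = 0
((~p1 | p2) | (~p2 & p1)) = max(0.48, 0) = 0.48
(((p1 & ~p1) & ~~p2) | ((~p1 | p2) | (~p2 & p1))) = max(0, 0.48) = 0.48
(((p2 & (p1 -> p2)) -> p2) -> (((p1 & ~p1) & ~~p2) | ((~p1 | p2) | (~p2 & p1)))): 1 > 0.48, so result = 0.48

0.48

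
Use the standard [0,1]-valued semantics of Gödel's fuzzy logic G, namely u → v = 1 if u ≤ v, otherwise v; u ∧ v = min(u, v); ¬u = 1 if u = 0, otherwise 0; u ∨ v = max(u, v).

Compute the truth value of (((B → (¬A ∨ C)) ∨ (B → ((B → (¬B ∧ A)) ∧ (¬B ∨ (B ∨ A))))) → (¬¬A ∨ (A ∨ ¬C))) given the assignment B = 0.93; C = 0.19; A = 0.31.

1.00

¬A: Gödel ¬ of 0.31 = 0 (operand ≠ 0)
(¬A ∨ C) = max(0, 0.19) = 0.19
(B → (¬A ∨ C)): 0.93 > 0.19, so result = 0.19
¬B: Gödel ¬ of 0.93 = 0 (operand ≠ 0)
(¬B ∧ A) = min(0, 0.31) = 0
(B → (¬B ∧ A)): 0.93 > 0, so result = 0
¬B: Gödel ¬ of 0.93 = 0 (operand ≠ 0)
(B ∨ A) = max(0.93, 0.31) = 0.93
(¬B ∨ (B ∨ A)) = max(0, 0.93) = 0.93
((B → (¬B ∧ A)) ∧ (¬B ∨ (B ∨ A))) = min(0, 0.93) = 0
(B → ((B → (¬B ∧ A)) ∧ (¬B ∨ (B ∨ A)))): 0.93 > 0, so result = 0
((B → (¬A ∨ C)) ∨ (B → ((B → (¬B ∧ A)) ∧ (¬B ∨ (B ∨ A))))) = max(0.19, 0) = 0.19
¬A: Gödel ¬ of 0.31 = 0 (operand ≠ 0)
¬¬A: Gödel ¬ of 0 = 1 (operand is 0)
¬C: Gödel ¬ of 0.19 = 0 (operand ≠ 0)
(A ∨ ¬C) = max(0.31, 0) = 0.31
(¬¬A ∨ (A ∨ ¬C)) = max(1, 0.31) = 1
(((B → (¬A ∨ C)) ∨ (B → ((B → (¬B ∧ A)) ∧ (¬B ∨ (B ∨ A))))) → (¬¬A ∨ (A ∨ ¬C))): 0.19 ≤ 1, so result = 1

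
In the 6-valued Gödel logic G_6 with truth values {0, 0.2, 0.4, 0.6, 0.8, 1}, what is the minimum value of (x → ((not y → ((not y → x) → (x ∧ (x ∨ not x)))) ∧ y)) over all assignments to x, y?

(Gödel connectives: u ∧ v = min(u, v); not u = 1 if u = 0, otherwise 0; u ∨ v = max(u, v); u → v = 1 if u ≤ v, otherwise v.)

The minimum is attained at x = 0.2, y = 0:
  not y: Gödel ¬ of 0 = 1 (operand is 0)
  not y: Gödel ¬ of 0 = 1 (operand is 0)
  (not y → x): 1 > 0.2, so result = 0.2
  not x: Gödel ¬ of 0.2 = 0 (operand ≠ 0)
  (x ∨ not x) = max(0.2, 0) = 0.2
  (x ∧ (x ∨ not x)) = min(0.2, 0.2) = 0.2
  ((not y → x) → (x ∧ (x ∨ not x))): 0.2 ≤ 0.2, so result = 1
  (not y → ((not y → x) → (x ∧ (x ∨ not x)))): 1 ≤ 1, so result = 1
  ((not y → ((not y → x) → (x ∧ (x ∨ not x)))) ∧ y) = min(1, 0) = 0
  (x → ((not y → ((not y → x) → (x ∧ (x ∨ not x)))) ∧ y)): 0.2 > 0, so result = 0
Checking all 36 assignments confirms none give a value below 0.00.

0.00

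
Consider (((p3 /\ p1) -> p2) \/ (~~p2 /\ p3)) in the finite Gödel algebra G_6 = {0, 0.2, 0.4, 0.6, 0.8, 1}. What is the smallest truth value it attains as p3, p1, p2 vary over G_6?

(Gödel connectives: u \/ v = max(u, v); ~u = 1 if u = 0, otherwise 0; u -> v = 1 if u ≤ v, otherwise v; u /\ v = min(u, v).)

0.00

The minimum is attained at p3 = 0.2, p1 = 0.2, p2 = 0:
  (p3 /\ p1) = min(0.2, 0.2) = 0.2
  ((p3 /\ p1) -> p2): 0.2 > 0, so result = 0
  ~p2: Gödel ¬ of 0 = 1 (operand is 0)
  ~~p2: Gödel ¬ of 1 = 0 (operand ≠ 0)
  (~~p2 /\ p3) = min(0, 0.2) = 0
  (((p3 /\ p1) -> p2) \/ (~~p2 /\ p3)) = max(0, 0) = 0
Checking all 216 assignments confirms none give a value below 0.00.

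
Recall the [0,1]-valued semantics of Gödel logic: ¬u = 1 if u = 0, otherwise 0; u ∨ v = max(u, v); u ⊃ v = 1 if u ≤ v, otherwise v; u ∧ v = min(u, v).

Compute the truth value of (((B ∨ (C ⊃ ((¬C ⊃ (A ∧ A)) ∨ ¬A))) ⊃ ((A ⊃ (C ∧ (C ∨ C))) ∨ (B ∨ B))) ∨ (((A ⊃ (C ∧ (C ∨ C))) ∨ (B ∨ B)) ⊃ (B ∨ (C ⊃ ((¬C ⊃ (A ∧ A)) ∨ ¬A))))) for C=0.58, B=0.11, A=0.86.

¬C: Gödel ¬ of 0.58 = 0 (operand ≠ 0)
(A ∧ A) = min(0.86, 0.86) = 0.86
(¬C ⊃ (A ∧ A)): 0 ≤ 0.86, so result = 1
¬A: Gödel ¬ of 0.86 = 0 (operand ≠ 0)
((¬C ⊃ (A ∧ A)) ∨ ¬A) = max(1, 0) = 1
(C ⊃ ((¬C ⊃ (A ∧ A)) ∨ ¬A)): 0.58 ≤ 1, so result = 1
(B ∨ (C ⊃ ((¬C ⊃ (A ∧ A)) ∨ ¬A))) = max(0.11, 1) = 1
(C ∨ C) = max(0.58, 0.58) = 0.58
(C ∧ (C ∨ C)) = min(0.58, 0.58) = 0.58
(A ⊃ (C ∧ (C ∨ C))): 0.86 > 0.58, so result = 0.58
(B ∨ B) = max(0.11, 0.11) = 0.11
((A ⊃ (C ∧ (C ∨ C))) ∨ (B ∨ B)) = max(0.58, 0.11) = 0.58
((B ∨ (C ⊃ ((¬C ⊃ (A ∧ A)) ∨ ¬A))) ⊃ ((A ⊃ (C ∧ (C ∨ C))) ∨ (B ∨ B))): 1 > 0.58, so result = 0.58
(C ∨ C) = max(0.58, 0.58) = 0.58
(C ∧ (C ∨ C)) = min(0.58, 0.58) = 0.58
(A ⊃ (C ∧ (C ∨ C))): 0.86 > 0.58, so result = 0.58
(B ∨ B) = max(0.11, 0.11) = 0.11
((A ⊃ (C ∧ (C ∨ C))) ∨ (B ∨ B)) = max(0.58, 0.11) = 0.58
¬C: Gödel ¬ of 0.58 = 0 (operand ≠ 0)
(A ∧ A) = min(0.86, 0.86) = 0.86
(¬C ⊃ (A ∧ A)): 0 ≤ 0.86, so result = 1
¬A: Gödel ¬ of 0.86 = 0 (operand ≠ 0)
((¬C ⊃ (A ∧ A)) ∨ ¬A) = max(1, 0) = 1
(C ⊃ ((¬C ⊃ (A ∧ A)) ∨ ¬A)): 0.58 ≤ 1, so result = 1
(B ∨ (C ⊃ ((¬C ⊃ (A ∧ A)) ∨ ¬A))) = max(0.11, 1) = 1
(((A ⊃ (C ∧ (C ∨ C))) ∨ (B ∨ B)) ⊃ (B ∨ (C ⊃ ((¬C ⊃ (A ∧ A)) ∨ ¬A)))): 0.58 ≤ 1, so result = 1
(((B ∨ (C ⊃ ((¬C ⊃ (A ∧ A)) ∨ ¬A))) ⊃ ((A ⊃ (C ∧ (C ∨ C))) ∨ (B ∨ B))) ∨ (((A ⊃ (C ∧ (C ∨ C))) ∨ (B ∨ B)) ⊃ (B ∨ (C ⊃ ((¬C ⊃ (A ∧ A)) ∨ ¬A))))) = max(0.58, 1) = 1

1.00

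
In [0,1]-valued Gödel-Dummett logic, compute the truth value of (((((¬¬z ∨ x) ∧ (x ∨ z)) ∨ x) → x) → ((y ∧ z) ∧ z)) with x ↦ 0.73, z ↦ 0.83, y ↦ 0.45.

¬z: Gödel ¬ of 0.83 = 0 (operand ≠ 0)
¬¬z: Gödel ¬ of 0 = 1 (operand is 0)
(¬¬z ∨ x) = max(1, 0.73) = 1
(x ∨ z) = max(0.73, 0.83) = 0.83
((¬¬z ∨ x) ∧ (x ∨ z)) = min(1, 0.83) = 0.83
(((¬¬z ∨ x) ∧ (x ∨ z)) ∨ x) = max(0.83, 0.73) = 0.83
((((¬¬z ∨ x) ∧ (x ∨ z)) ∨ x) → x): 0.83 > 0.73, so result = 0.73
(y ∧ z) = min(0.45, 0.83) = 0.45
((y ∧ z) ∧ z) = min(0.45, 0.83) = 0.45
(((((¬¬z ∨ x) ∧ (x ∨ z)) ∨ x) → x) → ((y ∧ z) ∧ z)): 0.73 > 0.45, so result = 0.45

0.45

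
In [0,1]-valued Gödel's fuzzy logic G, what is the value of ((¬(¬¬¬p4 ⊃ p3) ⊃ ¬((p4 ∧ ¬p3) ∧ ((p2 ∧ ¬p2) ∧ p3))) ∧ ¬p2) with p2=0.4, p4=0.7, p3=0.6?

¬p4: Gödel ¬ of 0.7 = 0 (operand ≠ 0)
¬¬p4: Gödel ¬ of 0 = 1 (operand is 0)
¬¬¬p4: Gödel ¬ of 1 = 0 (operand ≠ 0)
(¬¬¬p4 ⊃ p3): 0 ≤ 0.6, so result = 1
¬(¬¬¬p4 ⊃ p3): Gödel ¬ of 1 = 0 (operand ≠ 0)
¬p3: Gödel ¬ of 0.6 = 0 (operand ≠ 0)
(p4 ∧ ¬p3) = min(0.7, 0) = 0
¬p2: Gödel ¬ of 0.4 = 0 (operand ≠ 0)
(p2 ∧ ¬p2) = min(0.4, 0) = 0
((p2 ∧ ¬p2) ∧ p3) = min(0, 0.6) = 0
((p4 ∧ ¬p3) ∧ ((p2 ∧ ¬p2) ∧ p3)) = min(0, 0) = 0
¬((p4 ∧ ¬p3) ∧ ((p2 ∧ ¬p2) ∧ p3)): Gödel ¬ of 0 = 1 (operand is 0)
(¬(¬¬¬p4 ⊃ p3) ⊃ ¬((p4 ∧ ¬p3) ∧ ((p2 ∧ ¬p2) ∧ p3))): 0 ≤ 1, so result = 1
¬p2: Gödel ¬ of 0.4 = 0 (operand ≠ 0)
((¬(¬¬¬p4 ⊃ p3) ⊃ ¬((p4 ∧ ¬p3) ∧ ((p2 ∧ ¬p2) ∧ p3))) ∧ ¬p2) = min(1, 0) = 0

0.00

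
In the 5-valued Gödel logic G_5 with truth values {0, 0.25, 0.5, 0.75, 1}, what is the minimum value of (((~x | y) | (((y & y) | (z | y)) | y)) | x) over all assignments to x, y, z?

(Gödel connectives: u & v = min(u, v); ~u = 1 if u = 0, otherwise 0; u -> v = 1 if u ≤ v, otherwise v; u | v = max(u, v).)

0.25

The minimum is attained at x = 0.25, y = 0, z = 0:
  ~x: Gödel ¬ of 0.25 = 0 (operand ≠ 0)
  (~x | y) = max(0, 0) = 0
  (y & y) = min(0, 0) = 0
  (z | y) = max(0, 0) = 0
  ((y & y) | (z | y)) = max(0, 0) = 0
  (((y & y) | (z | y)) | y) = max(0, 0) = 0
  ((~x | y) | (((y & y) | (z | y)) | y)) = max(0, 0) = 0
  (((~x | y) | (((y & y) | (z | y)) | y)) | x) = max(0, 0.25) = 0.25
Checking all 125 assignments confirms none give a value below 0.25.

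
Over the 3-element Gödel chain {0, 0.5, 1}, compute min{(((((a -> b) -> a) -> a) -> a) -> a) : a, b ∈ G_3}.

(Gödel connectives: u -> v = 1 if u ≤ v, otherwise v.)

0.50

The minimum is attained at a = 0.5, b = 0:
  (a -> b): 0.5 > 0, so result = 0
  ((a -> b) -> a): 0 ≤ 0.5, so result = 1
  (((a -> b) -> a) -> a): 1 > 0.5, so result = 0.5
  ((((a -> b) -> a) -> a) -> a): 0.5 ≤ 0.5, so result = 1
  (((((a -> b) -> a) -> a) -> a) -> a): 1 > 0.5, so result = 0.5
Checking all 9 assignments confirms none give a value below 0.50.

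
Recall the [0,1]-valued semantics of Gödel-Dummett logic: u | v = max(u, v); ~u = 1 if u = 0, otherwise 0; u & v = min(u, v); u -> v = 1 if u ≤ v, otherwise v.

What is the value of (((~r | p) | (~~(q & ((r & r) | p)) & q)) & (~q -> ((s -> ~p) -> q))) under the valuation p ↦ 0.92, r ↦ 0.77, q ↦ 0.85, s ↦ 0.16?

~r: Gödel ¬ of 0.77 = 0 (operand ≠ 0)
(~r | p) = max(0, 0.92) = 0.92
(r & r) = min(0.77, 0.77) = 0.77
((r & r) | p) = max(0.77, 0.92) = 0.92
(q & ((r & r) | p)) = min(0.85, 0.92) = 0.85
~(q & ((r & r) | p)): Gödel ¬ of 0.85 = 0 (operand ≠ 0)
~~(q & ((r & r) | p)): Gödel ¬ of 0 = 1 (operand is 0)
(~~(q & ((r & r) | p)) & q) = min(1, 0.85) = 0.85
((~r | p) | (~~(q & ((r & r) | p)) & q)) = max(0.92, 0.85) = 0.92
~q: Gödel ¬ of 0.85 = 0 (operand ≠ 0)
~p: Gödel ¬ of 0.92 = 0 (operand ≠ 0)
(s -> ~p): 0.16 > 0, so result = 0
((s -> ~p) -> q): 0 ≤ 0.85, so result = 1
(~q -> ((s -> ~p) -> q)): 0 ≤ 1, so result = 1
(((~r | p) | (~~(q & ((r & r) | p)) & q)) & (~q -> ((s -> ~p) -> q))) = min(0.92, 1) = 0.92

0.92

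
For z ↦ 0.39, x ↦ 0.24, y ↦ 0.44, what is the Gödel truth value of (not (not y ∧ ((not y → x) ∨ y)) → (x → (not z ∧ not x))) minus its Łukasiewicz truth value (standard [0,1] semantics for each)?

-1.00

Gödel evaluation:
  not y: Gödel ¬ of 0.44 = 0 (operand ≠ 0)
  not y: Gödel ¬ of 0.44 = 0 (operand ≠ 0)
  (not y → x): 0 ≤ 0.24, so result = 1
  ((not y → x) ∨ y) = max(1, 0.44) = 1
  (not y ∧ ((not y → x) ∨ y)) = min(0, 1) = 0
  not (not y ∧ ((not y → x) ∨ y)): Gödel ¬ of 0 = 1 (operand is 0)
  not z: Gödel ¬ of 0.39 = 0 (operand ≠ 0)
  not x: Gödel ¬ of 0.24 = 0 (operand ≠ 0)
  (not z ∧ not x) = min(0, 0) = 0
  (x → (not z ∧ not x)): 0.24 > 0, so result = 0
  (not (not y ∧ ((not y → x) ∨ y)) → (x → (not z ∧ not x))): 1 > 0, so result = 0
  Gödel value = 0
Łukasiewicz evaluation:
  not y: Łukasiewicz ¬ gives 1 − 0.44 = 0.56
  not y: Łukasiewicz ¬ gives 1 − 0.44 = 0.56
  (not y → x): min(1, 1 − 0.56 + 0.24) = 0.68
  ((not y → x) ∨ y) = max(0.68, 0.44) = 0.68
  (not y ∧ ((not y → x) ∨ y)) = min(0.56, 0.68) = 0.56
  not (not y ∧ ((not y → x) ∨ y)): Łukasiewicz ¬ gives 1 − 0.56 = 0.44
  not z: Łukasiewicz ¬ gives 1 − 0.39 = 0.61
  not x: Łukasiewicz ¬ gives 1 − 0.24 = 0.76
  (not z ∧ not x) = min(0.61, 0.76) = 0.61
  (x → (not z ∧ not x)): min(1, 1 − 0.24 + 0.61) = 1
  (not (not y ∧ ((not y → x) ∨ y)) → (x → (not z ∧ not x))): min(1, 1 − 0.44 + 1) = 1
  Łukasiewicz value = 1
Difference: 0 − 1 = -1.00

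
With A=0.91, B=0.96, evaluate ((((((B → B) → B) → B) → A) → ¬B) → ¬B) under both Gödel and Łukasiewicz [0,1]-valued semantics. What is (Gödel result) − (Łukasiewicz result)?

Gödel evaluation:
  (B → B): 0.96 ≤ 0.96, so result = 1
  ((B → B) → B): 1 > 0.96, so result = 0.96
  (((B → B) → B) → B): 0.96 ≤ 0.96, so result = 1
  ((((B → B) → B) → B) → A): 1 > 0.91, so result = 0.91
  ¬B: Gödel ¬ of 0.96 = 0 (operand ≠ 0)
  (((((B → B) → B) → B) → A) → ¬B): 0.91 > 0, so result = 0
  ¬B: Gödel ¬ of 0.96 = 0 (operand ≠ 0)
  ((((((B → B) → B) → B) → A) → ¬B) → ¬B): 0 ≤ 0, so result = 1
  Gödel value = 1
Łukasiewicz evaluation:
  (B → B): min(1, 1 − 0.96 + 0.96) = 1
  ((B → B) → B): min(1, 1 − 1 + 0.96) = 0.96
  (((B → B) → B) → B): min(1, 1 − 0.96 + 0.96) = 1
  ((((B → B) → B) → B) → A): min(1, 1 − 1 + 0.91) = 0.91
  ¬B: Łukasiewicz ¬ gives 1 − 0.96 = 0.04
  (((((B → B) → B) → B) → A) → ¬B): min(1, 1 − 0.91 + 0.04) = 0.13
  ¬B: Łukasiewicz ¬ gives 1 − 0.96 = 0.04
  ((((((B → B) → B) → B) → A) → ¬B) → ¬B): min(1, 1 − 0.13 + 0.04) = 0.91
  Łukasiewicz value = 0.91
Difference: 1 − 0.91 = 0.09

0.09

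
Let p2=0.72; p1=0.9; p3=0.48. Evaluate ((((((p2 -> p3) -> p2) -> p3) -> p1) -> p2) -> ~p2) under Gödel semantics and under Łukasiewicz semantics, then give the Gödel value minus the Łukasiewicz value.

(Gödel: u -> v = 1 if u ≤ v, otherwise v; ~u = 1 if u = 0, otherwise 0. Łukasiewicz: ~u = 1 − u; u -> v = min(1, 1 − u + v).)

Gödel evaluation:
  (p2 -> p3): 0.72 > 0.48, so result = 0.48
  ((p2 -> p3) -> p2): 0.48 ≤ 0.72, so result = 1
  (((p2 -> p3) -> p2) -> p3): 1 > 0.48, so result = 0.48
  ((((p2 -> p3) -> p2) -> p3) -> p1): 0.48 ≤ 0.9, so result = 1
  (((((p2 -> p3) -> p2) -> p3) -> p1) -> p2): 1 > 0.72, so result = 0.72
  ~p2: Gödel ¬ of 0.72 = 0 (operand ≠ 0)
  ((((((p2 -> p3) -> p2) -> p3) -> p1) -> p2) -> ~p2): 0.72 > 0, so result = 0
  Gödel value = 0
Łukasiewicz evaluation:
  (p2 -> p3): min(1, 1 − 0.72 + 0.48) = 0.76
  ((p2 -> p3) -> p2): min(1, 1 − 0.76 + 0.72) = 0.96
  (((p2 -> p3) -> p2) -> p3): min(1, 1 − 0.96 + 0.48) = 0.52
  ((((p2 -> p3) -> p2) -> p3) -> p1): min(1, 1 − 0.52 + 0.9) = 1
  (((((p2 -> p3) -> p2) -> p3) -> p1) -> p2): min(1, 1 − 1 + 0.72) = 0.72
  ~p2: Łukasiewicz ¬ gives 1 − 0.72 = 0.28
  ((((((p2 -> p3) -> p2) -> p3) -> p1) -> p2) -> ~p2): min(1, 1 − 0.72 + 0.28) = 0.56
  Łukasiewicz value = 0.56
Difference: 0 − 0.56 = -0.56

-0.56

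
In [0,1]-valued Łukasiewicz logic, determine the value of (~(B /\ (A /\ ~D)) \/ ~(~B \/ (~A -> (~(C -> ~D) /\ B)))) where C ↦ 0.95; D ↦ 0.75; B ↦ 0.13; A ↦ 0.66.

0.87

~D: Łukasiewicz ¬ gives 1 − 0.75 = 0.25
(A /\ ~D) = min(0.66, 0.25) = 0.25
(B /\ (A /\ ~D)) = min(0.13, 0.25) = 0.13
~(B /\ (A /\ ~D)): Łukasiewicz ¬ gives 1 − 0.13 = 0.87
~B: Łukasiewicz ¬ gives 1 − 0.13 = 0.87
~A: Łukasiewicz ¬ gives 1 − 0.66 = 0.34
~D: Łukasiewicz ¬ gives 1 − 0.75 = 0.25
(C -> ~D): min(1, 1 − 0.95 + 0.25) = 0.3
~(C -> ~D): Łukasiewicz ¬ gives 1 − 0.3 = 0.7
(~(C -> ~D) /\ B) = min(0.7, 0.13) = 0.13
(~A -> (~(C -> ~D) /\ B)): min(1, 1 − 0.34 + 0.13) = 0.79
(~B \/ (~A -> (~(C -> ~D) /\ B))) = max(0.87, 0.79) = 0.87
~(~B \/ (~A -> (~(C -> ~D) /\ B))): Łukasiewicz ¬ gives 1 − 0.87 = 0.13
(~(B /\ (A /\ ~D)) \/ ~(~B \/ (~A -> (~(C -> ~D) /\ B)))) = max(0.87, 0.13) = 0.87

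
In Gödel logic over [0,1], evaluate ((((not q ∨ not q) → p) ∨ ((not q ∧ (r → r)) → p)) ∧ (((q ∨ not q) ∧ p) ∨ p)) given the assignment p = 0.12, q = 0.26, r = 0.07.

not q: Gödel ¬ of 0.26 = 0 (operand ≠ 0)
not q: Gödel ¬ of 0.26 = 0 (operand ≠ 0)
(not q ∨ not q) = max(0, 0) = 0
((not q ∨ not q) → p): 0 ≤ 0.12, so result = 1
not q: Gödel ¬ of 0.26 = 0 (operand ≠ 0)
(r → r): 0.07 ≤ 0.07, so result = 1
(not q ∧ (r → r)) = min(0, 1) = 0
((not q ∧ (r → r)) → p): 0 ≤ 0.12, so result = 1
(((not q ∨ not q) → p) ∨ ((not q ∧ (r → r)) → p)) = max(1, 1) = 1
not q: Gödel ¬ of 0.26 = 0 (operand ≠ 0)
(q ∨ not q) = max(0.26, 0) = 0.26
((q ∨ not q) ∧ p) = min(0.26, 0.12) = 0.12
(((q ∨ not q) ∧ p) ∨ p) = max(0.12, 0.12) = 0.12
((((not q ∨ not q) → p) ∨ ((not q ∧ (r → r)) → p)) ∧ (((q ∨ not q) ∧ p) ∨ p)) = min(1, 0.12) = 0.12

0.12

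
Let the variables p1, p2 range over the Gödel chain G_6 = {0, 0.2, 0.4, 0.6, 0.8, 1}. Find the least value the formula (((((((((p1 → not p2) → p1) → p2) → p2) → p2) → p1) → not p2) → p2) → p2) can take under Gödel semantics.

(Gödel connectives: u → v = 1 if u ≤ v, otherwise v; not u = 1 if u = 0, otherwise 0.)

0.20

The minimum is attained at p1 = 0.2, p2 = 0.2:
  not p2: Gödel ¬ of 0.2 = 0 (operand ≠ 0)
  (p1 → not p2): 0.2 > 0, so result = 0
  ((p1 → not p2) → p1): 0 ≤ 0.2, so result = 1
  (((p1 → not p2) → p1) → p2): 1 > 0.2, so result = 0.2
  ((((p1 → not p2) → p1) → p2) → p2): 0.2 ≤ 0.2, so result = 1
  (((((p1 → not p2) → p1) → p2) → p2) → p2): 1 > 0.2, so result = 0.2
  ((((((p1 → not p2) → p1) → p2) → p2) → p2) → p1): 0.2 ≤ 0.2, so result = 1
  not p2: Gödel ¬ of 0.2 = 0 (operand ≠ 0)
  (((((((p1 → not p2) → p1) → p2) → p2) → p2) → p1) → not p2): 1 > 0, so result = 0
  ((((((((p1 → not p2) → p1) → p2) → p2) → p2) → p1) → not p2) → p2): 0 ≤ 0.2, so result = 1
  (((((((((p1 → not p2) → p1) → p2) → p2) → p2) → p1) → not p2) → p2) → p2): 1 > 0.2, so result = 0.2
Checking all 36 assignments confirms none give a value below 0.20.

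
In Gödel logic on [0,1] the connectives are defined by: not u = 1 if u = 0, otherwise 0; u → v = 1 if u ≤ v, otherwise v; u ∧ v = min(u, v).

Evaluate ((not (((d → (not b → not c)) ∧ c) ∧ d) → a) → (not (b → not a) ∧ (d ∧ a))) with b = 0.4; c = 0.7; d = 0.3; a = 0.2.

not b: Gödel ¬ of 0.4 = 0 (operand ≠ 0)
not c: Gödel ¬ of 0.7 = 0 (operand ≠ 0)
(not b → not c): 0 ≤ 0, so result = 1
(d → (not b → not c)): 0.3 ≤ 1, so result = 1
((d → (not b → not c)) ∧ c) = min(1, 0.7) = 0.7
(((d → (not b → not c)) ∧ c) ∧ d) = min(0.7, 0.3) = 0.3
not (((d → (not b → not c)) ∧ c) ∧ d): Gödel ¬ of 0.3 = 0 (operand ≠ 0)
(not (((d → (not b → not c)) ∧ c) ∧ d) → a): 0 ≤ 0.2, so result = 1
not a: Gödel ¬ of 0.2 = 0 (operand ≠ 0)
(b → not a): 0.4 > 0, so result = 0
not (b → not a): Gödel ¬ of 0 = 1 (operand is 0)
(d ∧ a) = min(0.3, 0.2) = 0.2
(not (b → not a) ∧ (d ∧ a)) = min(1, 0.2) = 0.2
((not (((d → (not b → not c)) ∧ c) ∧ d) → a) → (not (b → not a) ∧ (d ∧ a))): 1 > 0.2, so result = 0.2

0.20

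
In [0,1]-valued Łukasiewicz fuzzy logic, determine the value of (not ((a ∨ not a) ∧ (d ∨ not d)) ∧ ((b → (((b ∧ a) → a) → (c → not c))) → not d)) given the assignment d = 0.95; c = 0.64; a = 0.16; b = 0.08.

not a: Łukasiewicz ¬ gives 1 − 0.16 = 0.84
(a ∨ not a) = max(0.16, 0.84) = 0.84
not d: Łukasiewicz ¬ gives 1 − 0.95 = 0.05
(d ∨ not d) = max(0.95, 0.05) = 0.95
((a ∨ not a) ∧ (d ∨ not d)) = min(0.84, 0.95) = 0.84
not ((a ∨ not a) ∧ (d ∨ not d)): Łukasiewicz ¬ gives 1 − 0.84 = 0.16
(b ∧ a) = min(0.08, 0.16) = 0.08
((b ∧ a) → a): min(1, 1 − 0.08 + 0.16) = 1
not c: Łukasiewicz ¬ gives 1 − 0.64 = 0.36
(c → not c): min(1, 1 − 0.64 + 0.36) = 0.72
(((b ∧ a) → a) → (c → not c)): min(1, 1 − 1 + 0.72) = 0.72
(b → (((b ∧ a) → a) → (c → not c))): min(1, 1 − 0.08 + 0.72) = 1
not d: Łukasiewicz ¬ gives 1 − 0.95 = 0.05
((b → (((b ∧ a) → a) → (c → not c))) → not d): min(1, 1 − 1 + 0.05) = 0.05
(not ((a ∨ not a) ∧ (d ∨ not d)) ∧ ((b → (((b ∧ a) → a) → (c → not c))) → not d)) = min(0.16, 0.05) = 0.05

0.05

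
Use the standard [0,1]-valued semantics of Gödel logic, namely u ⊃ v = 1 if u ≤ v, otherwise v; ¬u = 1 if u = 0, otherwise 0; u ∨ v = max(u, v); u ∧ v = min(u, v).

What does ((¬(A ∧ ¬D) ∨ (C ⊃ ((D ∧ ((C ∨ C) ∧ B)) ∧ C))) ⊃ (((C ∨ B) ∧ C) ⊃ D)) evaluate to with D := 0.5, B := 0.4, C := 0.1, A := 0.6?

¬D: Gödel ¬ of 0.5 = 0 (operand ≠ 0)
(A ∧ ¬D) = min(0.6, 0) = 0
¬(A ∧ ¬D): Gödel ¬ of 0 = 1 (operand is 0)
(C ∨ C) = max(0.1, 0.1) = 0.1
((C ∨ C) ∧ B) = min(0.1, 0.4) = 0.1
(D ∧ ((C ∨ C) ∧ B)) = min(0.5, 0.1) = 0.1
((D ∧ ((C ∨ C) ∧ B)) ∧ C) = min(0.1, 0.1) = 0.1
(C ⊃ ((D ∧ ((C ∨ C) ∧ B)) ∧ C)): 0.1 ≤ 0.1, so result = 1
(¬(A ∧ ¬D) ∨ (C ⊃ ((D ∧ ((C ∨ C) ∧ B)) ∧ C))) = max(1, 1) = 1
(C ∨ B) = max(0.1, 0.4) = 0.4
((C ∨ B) ∧ C) = min(0.4, 0.1) = 0.1
(((C ∨ B) ∧ C) ⊃ D): 0.1 ≤ 0.5, so result = 1
((¬(A ∧ ¬D) ∨ (C ⊃ ((D ∧ ((C ∨ C) ∧ B)) ∧ C))) ⊃ (((C ∨ B) ∧ C) ⊃ D)): 1 ≤ 1, so result = 1

1.00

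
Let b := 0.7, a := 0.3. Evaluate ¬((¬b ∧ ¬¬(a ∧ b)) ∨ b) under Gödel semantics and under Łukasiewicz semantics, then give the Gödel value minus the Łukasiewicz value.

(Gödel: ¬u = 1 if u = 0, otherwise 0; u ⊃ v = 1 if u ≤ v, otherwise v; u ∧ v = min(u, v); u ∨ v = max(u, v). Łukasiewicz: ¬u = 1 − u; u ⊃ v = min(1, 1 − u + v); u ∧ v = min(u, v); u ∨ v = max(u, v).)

-0.30

Gödel evaluation:
  ¬b: Gödel ¬ of 0.7 = 0 (operand ≠ 0)
  (a ∧ b) = min(0.3, 0.7) = 0.3
  ¬(a ∧ b): Gödel ¬ of 0.3 = 0 (operand ≠ 0)
  ¬¬(a ∧ b): Gödel ¬ of 0 = 1 (operand is 0)
  (¬b ∧ ¬¬(a ∧ b)) = min(0, 1) = 0
  ((¬b ∧ ¬¬(a ∧ b)) ∨ b) = max(0, 0.7) = 0.7
  ¬((¬b ∧ ¬¬(a ∧ b)) ∨ b): Gödel ¬ of 0.7 = 0 (operand ≠ 0)
  Gödel value = 0
Łukasiewicz evaluation:
  ¬b: Łukasiewicz ¬ gives 1 − 0.7 = 0.3
  (a ∧ b) = min(0.3, 0.7) = 0.3
  ¬(a ∧ b): Łukasiewicz ¬ gives 1 − 0.3 = 0.7
  ¬¬(a ∧ b): Łukasiewicz ¬ gives 1 − 0.7 = 0.3
  (¬b ∧ ¬¬(a ∧ b)) = min(0.3, 0.3) = 0.3
  ((¬b ∧ ¬¬(a ∧ b)) ∨ b) = max(0.3, 0.7) = 0.7
  ¬((¬b ∧ ¬¬(a ∧ b)) ∨ b): Łukasiewicz ¬ gives 1 − 0.7 = 0.3
  Łukasiewicz value = 0.3
Difference: 0 − 0.3 = -0.30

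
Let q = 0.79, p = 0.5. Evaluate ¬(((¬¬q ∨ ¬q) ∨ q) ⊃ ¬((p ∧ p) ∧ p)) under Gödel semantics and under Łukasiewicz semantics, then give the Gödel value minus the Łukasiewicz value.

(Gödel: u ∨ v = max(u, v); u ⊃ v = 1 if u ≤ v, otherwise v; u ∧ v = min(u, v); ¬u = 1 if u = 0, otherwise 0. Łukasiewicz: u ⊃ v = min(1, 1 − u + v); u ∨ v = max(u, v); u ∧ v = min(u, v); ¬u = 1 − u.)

Gödel evaluation:
  ¬q: Gödel ¬ of 0.79 = 0 (operand ≠ 0)
  ¬¬q: Gödel ¬ of 0 = 1 (operand is 0)
  ¬q: Gödel ¬ of 0.79 = 0 (operand ≠ 0)
  (¬¬q ∨ ¬q) = max(1, 0) = 1
  ((¬¬q ∨ ¬q) ∨ q) = max(1, 0.79) = 1
  (p ∧ p) = min(0.5, 0.5) = 0.5
  ((p ∧ p) ∧ p) = min(0.5, 0.5) = 0.5
  ¬((p ∧ p) ∧ p): Gödel ¬ of 0.5 = 0 (operand ≠ 0)
  (((¬¬q ∨ ¬q) ∨ q) ⊃ ¬((p ∧ p) ∧ p)): 1 > 0, so result = 0
  ¬(((¬¬q ∨ ¬q) ∨ q) ⊃ ¬((p ∧ p) ∧ p)): Gödel ¬ of 0 = 1 (operand is 0)
  Gödel value = 1
Łukasiewicz evaluation:
  ¬q: Łukasiewicz ¬ gives 1 − 0.79 = 0.21
  ¬¬q: Łukasiewicz ¬ gives 1 − 0.21 = 0.79
  ¬q: Łukasiewicz ¬ gives 1 − 0.79 = 0.21
  (¬¬q ∨ ¬q) = max(0.79, 0.21) = 0.79
  ((¬¬q ∨ ¬q) ∨ q) = max(0.79, 0.79) = 0.79
  (p ∧ p) = min(0.5, 0.5) = 0.5
  ((p ∧ p) ∧ p) = min(0.5, 0.5) = 0.5
  ¬((p ∧ p) ∧ p): Łukasiewicz ¬ gives 1 − 0.5 = 0.5
  (((¬¬q ∨ ¬q) ∨ q) ⊃ ¬((p ∧ p) ∧ p)): min(1, 1 − 0.79 + 0.5) = 0.71
  ¬(((¬¬q ∨ ¬q) ∨ q) ⊃ ¬((p ∧ p) ∧ p)): Łukasiewicz ¬ gives 1 − 0.71 = 0.29
  Łukasiewicz value = 0.29
Difference: 1 − 0.29 = 0.71

0.71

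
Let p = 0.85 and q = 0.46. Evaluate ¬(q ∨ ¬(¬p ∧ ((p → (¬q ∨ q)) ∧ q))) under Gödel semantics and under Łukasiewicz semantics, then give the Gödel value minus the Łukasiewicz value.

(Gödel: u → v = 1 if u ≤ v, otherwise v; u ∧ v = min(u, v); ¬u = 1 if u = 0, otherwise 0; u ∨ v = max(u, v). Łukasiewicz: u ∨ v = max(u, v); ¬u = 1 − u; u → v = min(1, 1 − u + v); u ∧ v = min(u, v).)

Gödel evaluation:
  ¬p: Gödel ¬ of 0.85 = 0 (operand ≠ 0)
  ¬q: Gödel ¬ of 0.46 = 0 (operand ≠ 0)
  (¬q ∨ q) = max(0, 0.46) = 0.46
  (p → (¬q ∨ q)): 0.85 > 0.46, so result = 0.46
  ((p → (¬q ∨ q)) ∧ q) = min(0.46, 0.46) = 0.46
  (¬p ∧ ((p → (¬q ∨ q)) ∧ q)) = min(0, 0.46) = 0
  ¬(¬p ∧ ((p → (¬q ∨ q)) ∧ q)): Gödel ¬ of 0 = 1 (operand is 0)
  (q ∨ ¬(¬p ∧ ((p → (¬q ∨ q)) ∧ q))) = max(0.46, 1) = 1
  ¬(q ∨ ¬(¬p ∧ ((p → (¬q ∨ q)) ∧ q))): Gödel ¬ of 1 = 0 (operand ≠ 0)
  Gödel value = 0
Łukasiewicz evaluation:
  ¬p: Łukasiewicz ¬ gives 1 − 0.85 = 0.15
  ¬q: Łukasiewicz ¬ gives 1 − 0.46 = 0.54
  (¬q ∨ q) = max(0.54, 0.46) = 0.54
  (p → (¬q ∨ q)): min(1, 1 − 0.85 + 0.54) = 0.69
  ((p → (¬q ∨ q)) ∧ q) = min(0.69, 0.46) = 0.46
  (¬p ∧ ((p → (¬q ∨ q)) ∧ q)) = min(0.15, 0.46) = 0.15
  ¬(¬p ∧ ((p → (¬q ∨ q)) ∧ q)): Łukasiewicz ¬ gives 1 − 0.15 = 0.85
  (q ∨ ¬(¬p ∧ ((p → (¬q ∨ q)) ∧ q))) = max(0.46, 0.85) = 0.85
  ¬(q ∨ ¬(¬p ∧ ((p → (¬q ∨ q)) ∧ q))): Łukasiewicz ¬ gives 1 − 0.85 = 0.15
  Łukasiewicz value = 0.15
Difference: 0 − 0.15 = -0.15

-0.15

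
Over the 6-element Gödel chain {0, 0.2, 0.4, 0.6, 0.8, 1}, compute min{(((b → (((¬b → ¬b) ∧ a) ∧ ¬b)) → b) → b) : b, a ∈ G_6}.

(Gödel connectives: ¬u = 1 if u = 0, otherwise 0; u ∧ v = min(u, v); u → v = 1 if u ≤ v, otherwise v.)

The minimum is attained at b = 0.2, a = 0:
  ¬b: Gödel ¬ of 0.2 = 0 (operand ≠ 0)
  ¬b: Gödel ¬ of 0.2 = 0 (operand ≠ 0)
  (¬b → ¬b): 0 ≤ 0, so result = 1
  ((¬b → ¬b) ∧ a) = min(1, 0) = 0
  ¬b: Gödel ¬ of 0.2 = 0 (operand ≠ 0)
  (((¬b → ¬b) ∧ a) ∧ ¬b) = min(0, 0) = 0
  (b → (((¬b → ¬b) ∧ a) ∧ ¬b)): 0.2 > 0, so result = 0
  ((b → (((¬b → ¬b) ∧ a) ∧ ¬b)) → b): 0 ≤ 0.2, so result = 1
  (((b → (((¬b → ¬b) ∧ a) ∧ ¬b)) → b) → b): 1 > 0.2, so result = 0.2
Checking all 36 assignments confirms none give a value below 0.20.

0.20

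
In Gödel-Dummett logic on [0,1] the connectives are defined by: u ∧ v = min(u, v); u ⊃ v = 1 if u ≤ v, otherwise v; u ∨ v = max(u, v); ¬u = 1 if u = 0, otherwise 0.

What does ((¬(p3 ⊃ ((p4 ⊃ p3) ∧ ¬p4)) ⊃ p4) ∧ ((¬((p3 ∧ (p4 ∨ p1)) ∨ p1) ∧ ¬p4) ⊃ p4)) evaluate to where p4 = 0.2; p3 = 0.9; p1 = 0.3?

(p4 ⊃ p3): 0.2 ≤ 0.9, so result = 1
¬p4: Gödel ¬ of 0.2 = 0 (operand ≠ 0)
((p4 ⊃ p3) ∧ ¬p4) = min(1, 0) = 0
(p3 ⊃ ((p4 ⊃ p3) ∧ ¬p4)): 0.9 > 0, so result = 0
¬(p3 ⊃ ((p4 ⊃ p3) ∧ ¬p4)): Gödel ¬ of 0 = 1 (operand is 0)
(¬(p3 ⊃ ((p4 ⊃ p3) ∧ ¬p4)) ⊃ p4): 1 > 0.2, so result = 0.2
(p4 ∨ p1) = max(0.2, 0.3) = 0.3
(p3 ∧ (p4 ∨ p1)) = min(0.9, 0.3) = 0.3
((p3 ∧ (p4 ∨ p1)) ∨ p1) = max(0.3, 0.3) = 0.3
¬((p3 ∧ (p4 ∨ p1)) ∨ p1): Gödel ¬ of 0.3 = 0 (operand ≠ 0)
¬p4: Gödel ¬ of 0.2 = 0 (operand ≠ 0)
(¬((p3 ∧ (p4 ∨ p1)) ∨ p1) ∧ ¬p4) = min(0, 0) = 0
((¬((p3 ∧ (p4 ∨ p1)) ∨ p1) ∧ ¬p4) ⊃ p4): 0 ≤ 0.2, so result = 1
((¬(p3 ⊃ ((p4 ⊃ p3) ∧ ¬p4)) ⊃ p4) ∧ ((¬((p3 ∧ (p4 ∨ p1)) ∨ p1) ∧ ¬p4) ⊃ p4)) = min(0.2, 1) = 0.2

0.20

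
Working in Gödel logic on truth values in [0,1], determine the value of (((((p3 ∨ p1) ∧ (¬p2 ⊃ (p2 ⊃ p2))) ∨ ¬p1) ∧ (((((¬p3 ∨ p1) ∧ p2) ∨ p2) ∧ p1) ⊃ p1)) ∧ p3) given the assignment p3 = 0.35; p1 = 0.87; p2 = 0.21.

(p3 ∨ p1) = max(0.35, 0.87) = 0.87
¬p2: Gödel ¬ of 0.21 = 0 (operand ≠ 0)
(p2 ⊃ p2): 0.21 ≤ 0.21, so result = 1
(¬p2 ⊃ (p2 ⊃ p2)): 0 ≤ 1, so result = 1
((p3 ∨ p1) ∧ (¬p2 ⊃ (p2 ⊃ p2))) = min(0.87, 1) = 0.87
¬p1: Gödel ¬ of 0.87 = 0 (operand ≠ 0)
(((p3 ∨ p1) ∧ (¬p2 ⊃ (p2 ⊃ p2))) ∨ ¬p1) = max(0.87, 0) = 0.87
¬p3: Gödel ¬ of 0.35 = 0 (operand ≠ 0)
(¬p3 ∨ p1) = max(0, 0.87) = 0.87
((¬p3 ∨ p1) ∧ p2) = min(0.87, 0.21) = 0.21
(((¬p3 ∨ p1) ∧ p2) ∨ p2) = max(0.21, 0.21) = 0.21
((((¬p3 ∨ p1) ∧ p2) ∨ p2) ∧ p1) = min(0.21, 0.87) = 0.21
(((((¬p3 ∨ p1) ∧ p2) ∨ p2) ∧ p1) ⊃ p1): 0.21 ≤ 0.87, so result = 1
((((p3 ∨ p1) ∧ (¬p2 ⊃ (p2 ⊃ p2))) ∨ ¬p1) ∧ (((((¬p3 ∨ p1) ∧ p2) ∨ p2) ∧ p1) ⊃ p1)) = min(0.87, 1) = 0.87
(((((p3 ∨ p1) ∧ (¬p2 ⊃ (p2 ⊃ p2))) ∨ ¬p1) ∧ (((((¬p3 ∨ p1) ∧ p2) ∨ p2) ∧ p1) ⊃ p1)) ∧ p3) = min(0.87, 0.35) = 0.35

0.35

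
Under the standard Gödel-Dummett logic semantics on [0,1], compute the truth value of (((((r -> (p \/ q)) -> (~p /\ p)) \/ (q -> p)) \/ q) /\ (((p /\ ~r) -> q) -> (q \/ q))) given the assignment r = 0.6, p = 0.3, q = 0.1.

(p \/ q) = max(0.3, 0.1) = 0.3
(r -> (p \/ q)): 0.6 > 0.3, so result = 0.3
~p: Gödel ¬ of 0.3 = 0 (operand ≠ 0)
(~p /\ p) = min(0, 0.3) = 0
((r -> (p \/ q)) -> (~p /\ p)): 0.3 > 0, so result = 0
(q -> p): 0.1 ≤ 0.3, so result = 1
(((r -> (p \/ q)) -> (~p /\ p)) \/ (q -> p)) = max(0, 1) = 1
((((r -> (p \/ q)) -> (~p /\ p)) \/ (q -> p)) \/ q) = max(1, 0.1) = 1
~r: Gödel ¬ of 0.6 = 0 (operand ≠ 0)
(p /\ ~r) = min(0.3, 0) = 0
((p /\ ~r) -> q): 0 ≤ 0.1, so result = 1
(q \/ q) = max(0.1, 0.1) = 0.1
(((p /\ ~r) -> q) -> (q \/ q)): 1 > 0.1, so result = 0.1
(((((r -> (p \/ q)) -> (~p /\ p)) \/ (q -> p)) \/ q) /\ (((p /\ ~r) -> q) -> (q \/ q))) = min(1, 0.1) = 0.1

0.10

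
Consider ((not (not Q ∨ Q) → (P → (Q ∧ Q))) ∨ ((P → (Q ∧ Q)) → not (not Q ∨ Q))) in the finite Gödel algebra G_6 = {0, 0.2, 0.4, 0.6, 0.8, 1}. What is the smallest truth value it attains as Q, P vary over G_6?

Every assignment gives 1. For instance at Q = 0, P = 0:
  not Q: Gödel ¬ of 0 = 1 (operand is 0)
  (not Q ∨ Q) = max(1, 0) = 1
  not (not Q ∨ Q): Gödel ¬ of 1 = 0 (operand ≠ 0)
  (Q ∧ Q) = min(0, 0) = 0
  (P → (Q ∧ Q)): 0 ≤ 0, so result = 1
  (not (not Q ∨ Q) → (P → (Q ∧ Q))): 0 ≤ 1, so result = 1
  (Q ∧ Q) = min(0, 0) = 0
  (P → (Q ∧ Q)): 0 ≤ 0, so result = 1
  not Q: Gödel ¬ of 0 = 1 (operand is 0)
  (not Q ∨ Q) = max(1, 0) = 1
  not (not Q ∨ Q): Gödel ¬ of 1 = 0 (operand ≠ 0)
  ((P → (Q ∧ Q)) → not (not Q ∨ Q)): 1 > 0, so result = 0
  ((not (not Q ∨ Q) → (P → (Q ∧ Q))) ∨ ((P → (Q ∧ Q)) → not (not Q ∨ Q))) = max(1, 0) = 1
All 36 assignments give value 1 — the formula is a G_6-tautology.

1.00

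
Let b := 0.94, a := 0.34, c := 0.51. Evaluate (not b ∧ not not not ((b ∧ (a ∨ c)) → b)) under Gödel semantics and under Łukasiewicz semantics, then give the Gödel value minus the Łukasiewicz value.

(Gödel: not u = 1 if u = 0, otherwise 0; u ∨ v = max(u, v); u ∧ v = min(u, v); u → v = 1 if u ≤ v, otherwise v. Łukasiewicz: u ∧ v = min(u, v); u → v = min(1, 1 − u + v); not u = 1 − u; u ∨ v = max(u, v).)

0.00

Gödel evaluation:
  not b: Gödel ¬ of 0.94 = 0 (operand ≠ 0)
  (a ∨ c) = max(0.34, 0.51) = 0.51
  (b ∧ (a ∨ c)) = min(0.94, 0.51) = 0.51
  ((b ∧ (a ∨ c)) → b): 0.51 ≤ 0.94, so result = 1
  not ((b ∧ (a ∨ c)) → b): Gödel ¬ of 1 = 0 (operand ≠ 0)
  not not ((b ∧ (a ∨ c)) → b): Gödel ¬ of 0 = 1 (operand is 0)
  not not not ((b ∧ (a ∨ c)) → b): Gödel ¬ of 1 = 0 (operand ≠ 0)
  (not b ∧ not not not ((b ∧ (a ∨ c)) → b)) = min(0, 0) = 0
  Gödel value = 0
Łukasiewicz evaluation:
  not b: Łukasiewicz ¬ gives 1 − 0.94 = 0.06
  (a ∨ c) = max(0.34, 0.51) = 0.51
  (b ∧ (a ∨ c)) = min(0.94, 0.51) = 0.51
  ((b ∧ (a ∨ c)) → b): min(1, 1 − 0.51 + 0.94) = 1
  not ((b ∧ (a ∨ c)) → b): Łukasiewicz ¬ gives 1 − 1 = 0
  not not ((b ∧ (a ∨ c)) → b): Łukasiewicz ¬ gives 1 − 0 = 1
  not not not ((b ∧ (a ∨ c)) → b): Łukasiewicz ¬ gives 1 − 1 = 0
  (not b ∧ not not not ((b ∧ (a ∨ c)) → b)) = min(0.06, 0) = 0
  Łukasiewicz value = 0
Difference: 0 − 0 = 0.00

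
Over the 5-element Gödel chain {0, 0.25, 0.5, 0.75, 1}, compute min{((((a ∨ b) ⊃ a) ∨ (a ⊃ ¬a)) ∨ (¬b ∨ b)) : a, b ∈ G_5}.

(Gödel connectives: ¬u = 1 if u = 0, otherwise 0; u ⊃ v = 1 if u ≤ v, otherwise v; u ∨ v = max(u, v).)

The minimum is attained at a = 0.25, b = 0.5:
  (a ∨ b) = max(0.25, 0.5) = 0.5
  ((a ∨ b) ⊃ a): 0.5 > 0.25, so result = 0.25
  ¬a: Gödel ¬ of 0.25 = 0 (operand ≠ 0)
  (a ⊃ ¬a): 0.25 > 0, so result = 0
  (((a ∨ b) ⊃ a) ∨ (a ⊃ ¬a)) = max(0.25, 0) = 0.25
  ¬b: Gödel ¬ of 0.5 = 0 (operand ≠ 0)
  (¬b ∨ b) = max(0, 0.5) = 0.5
  ((((a ∨ b) ⊃ a) ∨ (a ⊃ ¬a)) ∨ (¬b ∨ b)) = max(0.25, 0.5) = 0.5
Checking all 25 assignments confirms none give a value below 0.50.

0.50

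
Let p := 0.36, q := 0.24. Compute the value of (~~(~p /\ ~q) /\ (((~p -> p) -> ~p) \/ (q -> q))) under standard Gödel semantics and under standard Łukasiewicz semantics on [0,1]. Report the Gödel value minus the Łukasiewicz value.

Gödel evaluation:
  ~p: Gödel ¬ of 0.36 = 0 (operand ≠ 0)
  ~q: Gödel ¬ of 0.24 = 0 (operand ≠ 0)
  (~p /\ ~q) = min(0, 0) = 0
  ~(~p /\ ~q): Gödel ¬ of 0 = 1 (operand is 0)
  ~~(~p /\ ~q): Gödel ¬ of 1 = 0 (operand ≠ 0)
  ~p: Gödel ¬ of 0.36 = 0 (operand ≠ 0)
  (~p -> p): 0 ≤ 0.36, so result = 1
  ~p: Gödel ¬ of 0.36 = 0 (operand ≠ 0)
  ((~p -> p) -> ~p): 1 > 0, so result = 0
  (q -> q): 0.24 ≤ 0.24, so result = 1
  (((~p -> p) -> ~p) \/ (q -> q)) = max(0, 1) = 1
  (~~(~p /\ ~q) /\ (((~p -> p) -> ~p) \/ (q -> q))) = min(0, 1) = 0
  Gödel value = 0
Łukasiewicz evaluation:
  ~p: Łukasiewicz ¬ gives 1 − 0.36 = 0.64
  ~q: Łukasiewicz ¬ gives 1 − 0.24 = 0.76
  (~p /\ ~q) = min(0.64, 0.76) = 0.64
  ~(~p /\ ~q): Łukasiewicz ¬ gives 1 − 0.64 = 0.36
  ~~(~p /\ ~q): Łukasiewicz ¬ gives 1 − 0.36 = 0.64
  ~p: Łukasiewicz ¬ gives 1 − 0.36 = 0.64
  (~p -> p): min(1, 1 − 0.64 + 0.36) = 0.72
  ~p: Łukasiewicz ¬ gives 1 − 0.36 = 0.64
  ((~p -> p) -> ~p): min(1, 1 − 0.72 + 0.64) = 0.92
  (q -> q): min(1, 1 − 0.24 + 0.24) = 1
  (((~p -> p) -> ~p) \/ (q -> q)) = max(0.92, 1) = 1
  (~~(~p /\ ~q) /\ (((~p -> p) -> ~p) \/ (q -> q))) = min(0.64, 1) = 0.64
  Łukasiewicz value = 0.64
Difference: 0 − 0.64 = -0.64

-0.64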